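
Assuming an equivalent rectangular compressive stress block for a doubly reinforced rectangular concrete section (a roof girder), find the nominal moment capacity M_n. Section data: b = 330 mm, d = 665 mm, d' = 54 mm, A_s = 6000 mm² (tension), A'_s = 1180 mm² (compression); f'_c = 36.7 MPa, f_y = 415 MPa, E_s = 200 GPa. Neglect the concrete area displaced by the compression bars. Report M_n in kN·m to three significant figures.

Assume both tension and compression steel yield.
Net tension couple steel: A_s − A'_s = 4820 mm².
a = (A_s − A'_s) f_y / (0.85 f'_c b) = 2000300/(0.85 × 36.7 × 330) = 194.31 mm.
c = a/β₁ = 194.31/0.788 = 246.59 mm; ε'_s = 0.003(c − d')/c = 0.0023 ≥ f_y/E_s = 0.0021, so compression steel does yield.
M_n = (A_s − A'_s) f_y (d − a/2) + A'_s f_y (d − d') = [2000300 × (665 − 97.155) + 489700 × (665 − 54)] × 10⁻⁶ = 1135.86 + 299.21 = 1435.07 kN·m.

M_n ≈ 1440 kN·m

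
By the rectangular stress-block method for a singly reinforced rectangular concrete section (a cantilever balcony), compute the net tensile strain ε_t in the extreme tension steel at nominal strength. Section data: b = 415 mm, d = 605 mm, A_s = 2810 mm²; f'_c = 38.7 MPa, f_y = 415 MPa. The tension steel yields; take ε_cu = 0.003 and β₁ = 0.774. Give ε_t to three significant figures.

ε_t ≈ 0.0134

a = A_s f_y/(0.85 f'_c b) = 85.42 mm.
β₁ = 0.774, so c = a/β₁ = 85.42/0.774 = 110.36 mm.
From the linear strain diagram with ε_cu = 0.003: ε_t = 0.003 (d − c)/c = 0.003 × (605 − 110.36)/110.36 = 0.0134.
Since ε_t ≥ 0.005, the section is tension-controlled.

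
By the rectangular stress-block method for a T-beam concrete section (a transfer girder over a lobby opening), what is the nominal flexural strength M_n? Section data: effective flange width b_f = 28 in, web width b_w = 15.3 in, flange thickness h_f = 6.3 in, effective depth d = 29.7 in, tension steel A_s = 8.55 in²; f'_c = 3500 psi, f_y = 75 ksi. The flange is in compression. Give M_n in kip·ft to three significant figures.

M_n ≈ 1380 kip·ft

Tension: T = A_s f_y = 8.55 × 75 = 641.25 kips.
Try a within the flange: a = T/(0.85 f'_c b_f) = 641.25/(0.85 × 3.5 × 28) = 7.698 in.
a = 7.698 > h_f = 6.3 in: the block extends into the web. Split into flange-overhang and web parts.
C_f = 0.85 f'_c (b_f − b_w) h_f = 0.85 × 3.5 × (28 − 15.3) × 6.3 = 238.0 kips.
Remaining web compression depth: a_w = (T − C_f)/(0.85 f'_c b_w) = (641.25 − 238.0)/(0.85 × 3.5 × 15.3) = 8.859 in.
M_n = C_f(d − h_f/2) + (T − C_f)(d − a_w/2) = 238.0 × (29.7 − 3.15) + 403.25 × (29.7 − 4.4295) = 6318.9 + 10190.3 = 16509.2 kip·in.
M_n = 16509.2/12 = 1375.77 kip·ft.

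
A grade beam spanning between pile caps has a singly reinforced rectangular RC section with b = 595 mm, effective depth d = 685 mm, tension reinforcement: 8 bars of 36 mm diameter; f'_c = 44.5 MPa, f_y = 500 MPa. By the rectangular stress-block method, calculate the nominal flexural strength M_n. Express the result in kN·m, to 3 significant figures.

M_n ≈ 2420 kN·m

A_s = 8 × 1018 = 8144 mm².
T = A_s f_y = 8144 × 500 = 4072000 N = 4072 kN.
From C = T: a = T/(0.85 f'_c b) = 4072000/(0.85 × 44.5 × 595) = 180.93 mm.
M_n = T(d − a/2) = 4072 kN × (685 − 90.465) mm = 2420.95 kN·m.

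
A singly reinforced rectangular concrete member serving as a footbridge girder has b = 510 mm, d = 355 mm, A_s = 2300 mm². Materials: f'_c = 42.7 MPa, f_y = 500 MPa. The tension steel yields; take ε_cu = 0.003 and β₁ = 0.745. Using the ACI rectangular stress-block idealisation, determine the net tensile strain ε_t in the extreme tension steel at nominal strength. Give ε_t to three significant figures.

ε_t ≈ 0.00977

a = A_s f_y/(0.85 f'_c b) = 62.13 mm.
β₁ = 0.745, so c = a/β₁ = 62.13/0.745 = 83.40 mm.
From the linear strain diagram with ε_cu = 0.003: ε_t = 0.003 (d − c)/c = 0.003 × (355 − 83.40)/83.40 = 0.00977.
Since ε_t ≥ 0.005, the section is tension-controlled.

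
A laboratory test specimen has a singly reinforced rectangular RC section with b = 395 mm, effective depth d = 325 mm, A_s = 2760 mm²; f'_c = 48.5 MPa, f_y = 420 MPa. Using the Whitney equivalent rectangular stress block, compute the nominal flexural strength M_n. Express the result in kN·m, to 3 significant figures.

M_n ≈ 335 kN·m

T = A_s f_y = 2760 × 420 = 1159200 N = 1159.2 kN.
From C = T: a = T/(0.85 f'_c b) = 1159200/(0.85 × 48.5 × 395) = 71.19 mm.
M_n = T(d − a/2) = 1159.2 kN × (325 − 35.595) mm = 335.48 kN·m.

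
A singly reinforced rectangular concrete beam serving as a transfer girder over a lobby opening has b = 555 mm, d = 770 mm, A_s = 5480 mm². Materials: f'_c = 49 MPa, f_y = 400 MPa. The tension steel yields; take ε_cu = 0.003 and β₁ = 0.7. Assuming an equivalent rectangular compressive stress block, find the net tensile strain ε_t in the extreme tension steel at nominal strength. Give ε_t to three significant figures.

a = A_s f_y/(0.85 f'_c b) = 94.83 mm.
β₁ = 0.7, so c = a/β₁ = 94.83/0.7 = 135.47 mm.
From the linear strain diagram with ε_cu = 0.003: ε_t = 0.003 (d − c)/c = 0.003 × (770 − 135.47)/135.47 = 0.0141.
Since ε_t ≥ 0.005, the section is tension-controlled.

ε_t ≈ 0.0141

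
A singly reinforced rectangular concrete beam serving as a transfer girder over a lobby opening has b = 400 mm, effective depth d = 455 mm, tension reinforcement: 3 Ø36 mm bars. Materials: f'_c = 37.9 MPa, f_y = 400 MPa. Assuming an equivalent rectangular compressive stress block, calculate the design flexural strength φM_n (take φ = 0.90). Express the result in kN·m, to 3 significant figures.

φM_n ≈ 448 kN·m

A_s = 3 × 1018 = 3054 mm².
T = A_s f_y = 3054 × 400 = 1221600 N = 1221.6 kN.
From C = T: a = T/(0.85 f'_c b) = 1221600/(0.85 × 37.9 × 400) = 94.80 mm.
M_n = T(d − a/2) = 1221.6 kN × (455 − 47.4) mm = 497.92 kN·m.
φM_n = 0.90 × 497.92 = 448.13 kN·m.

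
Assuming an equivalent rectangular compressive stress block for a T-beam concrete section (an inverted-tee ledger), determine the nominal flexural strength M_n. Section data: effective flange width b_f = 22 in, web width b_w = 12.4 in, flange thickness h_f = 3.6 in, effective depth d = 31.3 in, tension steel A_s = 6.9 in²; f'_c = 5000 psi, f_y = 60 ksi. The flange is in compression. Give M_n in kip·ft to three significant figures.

Tension: T = A_s f_y = 6.9 × 60 = 414 kips.
Try a within the flange: a = T/(0.85 f'_c b_f) = 414/(0.85 × 5 × 22) = 4.428 in.
a = 4.428 > h_f = 3.6 in: the block extends into the web. Split into flange-overhang and web parts.
C_f = 0.85 f'_c (b_f − b_w) h_f = 0.85 × 5 × (22 − 12.4) × 3.6 = 146.9 kips.
Remaining web compression depth: a_w = (T − C_f)/(0.85 f'_c b_w) = (414 − 146.9)/(0.85 × 5 × 12.4) = 5.068 in.
M_n = C_f(d − h_f/2) + (T − C_f)(d − a_w/2) = 146.9 × (31.3 − 1.8) + 267.1 × (31.3 − 2.534) = 4333.6 + 7683.4 = 12017.0 kip·in.
M_n = 12017.0/12 = 1001.42 kip·ft.

M_n ≈ 1000 kip·ft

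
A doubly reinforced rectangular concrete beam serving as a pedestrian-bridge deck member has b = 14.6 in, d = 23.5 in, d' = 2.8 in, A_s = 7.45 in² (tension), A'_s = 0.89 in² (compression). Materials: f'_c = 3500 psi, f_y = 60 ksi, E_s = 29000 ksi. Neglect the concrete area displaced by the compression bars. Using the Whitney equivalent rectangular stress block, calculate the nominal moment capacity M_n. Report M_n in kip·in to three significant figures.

Assume both steels yield.
a = (A_s − A'_s) f_y/(0.85 f'_c b) = (7.45 − 0.89) × 60/(0.85 × 3.5 × 14.6) = 9.062 in.
c = a/β₁ = 9.062/0.85 = 10.661 in; ε'_s = 0.003(c − d')/c = 0.0022 ≥ ε_y = 0.0021, so the compression steel yields.
M_n = (A_s − A'_s) f_y (d − a/2) + A'_s f_y (d − d') = 393.6 × (23.5 − 4.531) + 53.4 × (23.5 − 2.8) = 7466.2 + 1105.4 = 8571.6 kip·in.

M_n ≈ 8570 kip·in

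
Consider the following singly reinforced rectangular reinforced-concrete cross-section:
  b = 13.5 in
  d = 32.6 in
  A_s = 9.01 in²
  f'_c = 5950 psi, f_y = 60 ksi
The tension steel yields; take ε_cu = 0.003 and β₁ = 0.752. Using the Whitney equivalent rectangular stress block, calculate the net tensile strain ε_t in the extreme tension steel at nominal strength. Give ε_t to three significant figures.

a = A_s f_y/(0.85 f'_c b) = 7.918 in.
β₁ = 0.752, so c = a/β₁ = 7.918/0.752 = 10.529 in.
From the linear strain diagram with ε_cu = 0.003: ε_t = 0.003 (d − c)/c = 0.003 × (32.6 − 10.529)/10.529 = 0.00629.
Since ε_t ≥ 0.005, the section is tension-controlled.

ε_t ≈ 0.00629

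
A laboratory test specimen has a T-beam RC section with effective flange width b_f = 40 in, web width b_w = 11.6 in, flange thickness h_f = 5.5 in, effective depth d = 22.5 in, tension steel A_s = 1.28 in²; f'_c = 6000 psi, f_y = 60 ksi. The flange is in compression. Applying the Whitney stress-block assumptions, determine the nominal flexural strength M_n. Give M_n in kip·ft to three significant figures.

M_n ≈ 143 kip·ft

Tension: T = A_s f_y = 1.28 × 60 = 76.8 kips.
Try a within the flange: a = T/(0.85 f'_c b_f) = 76.8/(0.85 × 6 × 40) = 0.376 in.
Since a = 0.376 ≤ h_f = 5.5 in, the stress block lies entirely in the flange; analyse as a rectangular beam of width b_f.
M_n = T(d − a/2) = 76.8 × (22.5 − 0.188) = 1713.6 kip·in.
M_n = 1713.6/12 = 142.80 kip·ft.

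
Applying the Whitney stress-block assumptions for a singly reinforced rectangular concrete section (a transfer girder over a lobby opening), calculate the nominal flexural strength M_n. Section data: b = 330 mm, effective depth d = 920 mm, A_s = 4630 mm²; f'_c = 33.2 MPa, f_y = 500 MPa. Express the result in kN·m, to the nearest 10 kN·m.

M_n ≈ 1840 kN·m

T = A_s f_y = 4630 × 500 = 2315000 N = 2315 kN.
From C = T: a = T/(0.85 f'_c b) = 2315000/(0.85 × 33.2 × 330) = 248.59 mm.
M_n = T(d − a/2) = 2315 kN × (920 − 124.295) mm = 1842.06 kN·m.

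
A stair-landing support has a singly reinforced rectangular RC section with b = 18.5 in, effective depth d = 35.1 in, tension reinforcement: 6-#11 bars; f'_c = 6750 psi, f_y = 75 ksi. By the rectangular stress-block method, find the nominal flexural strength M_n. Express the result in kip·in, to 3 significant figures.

A_s = 6 × 1.56 = 9.36 in².
T = A_s f_y = 9.36 × 75 = 702 kips.
a = T/(0.85 f'_c b) = 702/(0.85 × 6.75 × 18.5) = 6.614 in.
M_n = T(d − a/2) = 702 × (35.1 − 3.307) = 22318.7 kip·in.

M_n ≈ 22300 kip·in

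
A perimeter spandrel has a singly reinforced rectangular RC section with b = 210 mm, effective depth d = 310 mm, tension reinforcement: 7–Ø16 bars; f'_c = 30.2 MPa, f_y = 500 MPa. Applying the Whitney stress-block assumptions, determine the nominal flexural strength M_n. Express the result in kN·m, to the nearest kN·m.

A_s = 7 × 201 = 1407 mm².
T = A_s f_y = 1407 × 500 = 703500 N = 703.5 kN.
From C = T: a = T/(0.85 f'_c b) = 703500/(0.85 × 30.2 × 210) = 130.50 mm.
M_n = T(d − a/2) = 703.5 kN × (310 − 65.25) mm = 172.18 kN·m.

M_n ≈ 172 kN·m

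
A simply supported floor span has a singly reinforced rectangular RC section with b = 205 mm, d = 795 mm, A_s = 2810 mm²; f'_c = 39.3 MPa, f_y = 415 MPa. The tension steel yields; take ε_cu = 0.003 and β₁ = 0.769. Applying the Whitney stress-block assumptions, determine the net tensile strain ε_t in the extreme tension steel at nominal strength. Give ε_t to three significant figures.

ε_t ≈ 0.00777

a = A_s f_y/(0.85 f'_c b) = 170.29 mm.
β₁ = 0.769, so c = a/β₁ = 170.29/0.769 = 221.44 mm.
From the linear strain diagram with ε_cu = 0.003: ε_t = 0.003 (d − c)/c = 0.003 × (795 − 221.44)/221.44 = 0.00777.
Since ε_t ≥ 0.005, the section is tension-controlled.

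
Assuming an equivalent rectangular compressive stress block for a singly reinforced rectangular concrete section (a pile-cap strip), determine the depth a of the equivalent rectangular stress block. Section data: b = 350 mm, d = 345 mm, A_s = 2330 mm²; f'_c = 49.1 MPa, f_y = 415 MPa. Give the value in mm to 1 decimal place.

T = A_s f_y = 2330 × 415 = 966950 N = 966.95 kN.
Setting C = 0.85 f'_c a b equal to T: a = 966950/(0.85 × 49.1 × 350) = 66.2 mm.

a ≈ 66.2 mm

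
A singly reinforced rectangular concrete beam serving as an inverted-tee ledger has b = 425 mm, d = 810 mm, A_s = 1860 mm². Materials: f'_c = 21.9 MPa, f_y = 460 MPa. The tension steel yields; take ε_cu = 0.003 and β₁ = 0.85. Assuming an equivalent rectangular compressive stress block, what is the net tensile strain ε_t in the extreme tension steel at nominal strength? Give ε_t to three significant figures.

a = A_s f_y/(0.85 f'_c b) = 108.15 mm.
β₁ = 0.85, so c = a/β₁ = 108.15/0.85 = 127.24 mm.
From the linear strain diagram with ε_cu = 0.003: ε_t = 0.003 (d − c)/c = 0.003 × (810 − 127.24)/127.24 = 0.0161.
Since ε_t ≥ 0.005, the section is tension-controlled.

ε_t ≈ 0.0161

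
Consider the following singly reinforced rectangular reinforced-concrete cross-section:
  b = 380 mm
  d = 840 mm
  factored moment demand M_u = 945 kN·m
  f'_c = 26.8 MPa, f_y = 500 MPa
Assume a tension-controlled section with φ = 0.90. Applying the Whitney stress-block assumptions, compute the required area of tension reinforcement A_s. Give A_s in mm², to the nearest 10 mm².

M_n = M_u/φ = 945/0.90 = 1050 kN·m.
With M_n = 0.85 f'_c a b (d − a/2), solve the quadratic for a:
a = d − √(d² − 2M_n/(0.85 f'_c b)) = 840 − √(840² − 2 × 1050×10⁶/(0.85 × 26.8 × 380)) = 159.56 mm.
A_s = 0.85 f'_c a b / f_y = 0.85 × 26.8 × 159.56 × 380 / 500 = 2762.4 mm².

A_s ≈ 2760 mm²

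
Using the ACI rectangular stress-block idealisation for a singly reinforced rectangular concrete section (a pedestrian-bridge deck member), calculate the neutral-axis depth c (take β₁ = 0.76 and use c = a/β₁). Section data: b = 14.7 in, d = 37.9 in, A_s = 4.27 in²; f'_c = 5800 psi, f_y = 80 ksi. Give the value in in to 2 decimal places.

c ≈ 6.20 in

T = A_s f_y = 4.27 × 80 = 341.6 kips.
a = T/(0.85 f'_c b) = 341.6/(0.85 × 5.8 × 14.7) = 4.7136 in.
With β₁ = 0.76, c = a/β₁ = 4.7136/0.76 = 6.20 in.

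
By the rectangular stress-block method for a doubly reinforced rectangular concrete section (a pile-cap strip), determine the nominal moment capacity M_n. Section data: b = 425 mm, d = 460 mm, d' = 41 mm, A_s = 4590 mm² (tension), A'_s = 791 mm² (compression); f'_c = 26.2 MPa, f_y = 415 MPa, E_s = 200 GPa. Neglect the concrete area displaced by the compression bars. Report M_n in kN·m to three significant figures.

Assume both tension and compression steel yield.
Net tension couple steel: A_s − A'_s = 3799 mm².
a = (A_s − A'_s) f_y / (0.85 f'_c b) = 1576585/(0.85 × 26.2 × 425) = 166.57 mm.
c = a/β₁ = 166.57/0.85 = 195.96 mm; ε'_s = 0.003(c − d')/c = 0.0024 ≥ f_y/E_s = 0.0021, so compression steel does yield.
M_n = (A_s − A'_s) f_y (d − a/2) + A'_s f_y (d − d') = [1576585 × (460 − 83.285) + 328265 × (460 − 41)] × 10⁻⁶ = 593.92 + 137.54 = 731.46 kN·m.

M_n ≈ 731 kN·m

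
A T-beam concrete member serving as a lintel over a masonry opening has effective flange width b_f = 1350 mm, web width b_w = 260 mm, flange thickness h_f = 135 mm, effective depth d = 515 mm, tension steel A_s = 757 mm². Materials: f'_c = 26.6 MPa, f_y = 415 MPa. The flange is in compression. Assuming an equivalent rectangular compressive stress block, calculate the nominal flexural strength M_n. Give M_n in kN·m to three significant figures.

Tension: T = A_s f_y = 757 × 415 = 314155 N.
Try a within the flange: a = T/(0.85 f'_c b_f) = 314155/(0.85 × 26.6 × 1350) = 10.29 mm.
Since a = 10.29 ≤ h_f = 135 mm, the stress block lies entirely in the flange; analyse as a rectangular beam of width b_f.
M_n = T(d − a/2) = 314155 × (515 − 5.145) = 160.17 × 10⁶ N·mm.
M_n = 160.17 kN·m.

M_n ≈ 160 kN·m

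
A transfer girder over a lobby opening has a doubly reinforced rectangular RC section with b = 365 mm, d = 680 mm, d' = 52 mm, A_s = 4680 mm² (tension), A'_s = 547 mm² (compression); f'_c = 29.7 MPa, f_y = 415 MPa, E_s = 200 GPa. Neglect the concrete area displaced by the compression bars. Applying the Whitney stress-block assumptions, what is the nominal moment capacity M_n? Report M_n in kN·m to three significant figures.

M_n ≈ 1150 kN·m

Assume both tension and compression steel yield.
Net tension couple steel: A_s − A'_s = 4133 mm².
a = (A_s − A'_s) f_y / (0.85 f'_c b) = 1715195/(0.85 × 29.7 × 365) = 186.14 mm.
c = a/β₁ = 186.14/0.838 = 222.12 mm; ε'_s = 0.003(c − d')/c = 0.0023 ≥ f_y/E_s = 0.0021, so compression steel does yield.
M_n = (A_s − A'_s) f_y (d − a/2) + A'_s f_y (d − d') = [1715195 × (680 − 93.07) + 227005 × (680 − 52)] × 10⁻⁶ = 1006.70 + 142.56 = 1149.26 kN·m.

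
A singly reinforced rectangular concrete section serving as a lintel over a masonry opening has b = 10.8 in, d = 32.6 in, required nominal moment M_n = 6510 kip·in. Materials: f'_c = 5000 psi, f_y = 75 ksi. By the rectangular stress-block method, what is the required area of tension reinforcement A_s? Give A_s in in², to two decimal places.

A_s ≈ 2.87 in²

From M_n = 0.85 f'_c a b (d − a/2):
a = d − √(d² − 2M_n/(0.85 f'_c b)) = 32.6 − √(32.6² − 2 × 6510/(0.85 × 5 × 10.8)) = 4.688 in.
A_s = 0.85 f'_c a b / f_y = 0.85 × 5 × 4.688 × 10.8 / 75 = 2.869 in².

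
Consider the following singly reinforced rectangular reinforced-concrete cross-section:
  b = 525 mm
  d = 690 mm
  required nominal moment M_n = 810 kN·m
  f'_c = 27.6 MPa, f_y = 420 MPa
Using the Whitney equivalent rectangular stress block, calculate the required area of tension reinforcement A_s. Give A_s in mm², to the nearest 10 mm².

A_s ≈ 3020 mm²

With M_n = 0.85 f'_c a b (d − a/2), solve the quadratic for a:
a = d − √(d² − 2M_n/(0.85 f'_c b)) = 690 − √(690² − 2 × 810×10⁶/(0.85 × 27.6 × 525)) = 103.00 mm.
A_s = 0.85 f'_c a b / f_y = 0.85 × 27.6 × 103.00 × 525 / 420 = 3020.5 mm².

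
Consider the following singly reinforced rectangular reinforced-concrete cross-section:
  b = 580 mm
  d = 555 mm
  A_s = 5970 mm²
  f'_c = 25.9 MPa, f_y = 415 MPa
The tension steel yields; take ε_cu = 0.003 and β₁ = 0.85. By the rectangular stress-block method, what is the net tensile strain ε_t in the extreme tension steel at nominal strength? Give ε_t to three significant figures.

ε_t ≈ 0.00429

a = A_s f_y/(0.85 f'_c b) = 194.03 mm.
β₁ = 0.85, so c = a/β₁ = 194.03/0.85 = 228.27 mm.
From the linear strain diagram with ε_cu = 0.003: ε_t = 0.003 (d − c)/c = 0.003 × (555 − 228.27)/228.27 = 0.00429.
ε_t is between 0.004 and 0.005 — transition zone.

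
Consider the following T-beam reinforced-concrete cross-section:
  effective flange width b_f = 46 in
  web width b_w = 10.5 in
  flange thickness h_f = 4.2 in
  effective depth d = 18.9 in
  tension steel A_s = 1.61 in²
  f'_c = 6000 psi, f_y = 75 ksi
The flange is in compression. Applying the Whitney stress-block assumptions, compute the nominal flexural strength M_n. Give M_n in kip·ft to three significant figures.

M_n ≈ 188 kip·ft

Tension: T = A_s f_y = 1.61 × 75 = 120.75 kips.
Try a within the flange: a = T/(0.85 f'_c b_f) = 120.75/(0.85 × 6 × 46) = 0.515 in.
Since a = 0.515 ≤ h_f = 4.2 in, the stress block lies entirely in the flange; analyse as a rectangular beam of width b_f.
M_n = T(d − a/2) = 120.75 × (18.9 − 0.2575) = 2251.1 kip·in.
M_n = 2251.1/12 = 187.59 kip·ft.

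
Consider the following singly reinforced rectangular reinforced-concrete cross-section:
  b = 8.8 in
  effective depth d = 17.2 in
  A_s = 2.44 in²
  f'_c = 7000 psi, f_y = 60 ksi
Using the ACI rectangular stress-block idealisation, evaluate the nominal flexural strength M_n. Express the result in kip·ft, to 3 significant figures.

M_n ≈ 193 kip·ft

T = A_s f_y = 2.44 × 60 = 146.4 kips.
a = T/(0.85 f'_c b) = 146.4/(0.85 × 7 × 8.8) = 2.796 in.
M_n = T(d − a/2) = 146.4 × (17.2 − 1.398) = 2313.4 kip·in = 2313.4/12 = 192.78 kip·ft.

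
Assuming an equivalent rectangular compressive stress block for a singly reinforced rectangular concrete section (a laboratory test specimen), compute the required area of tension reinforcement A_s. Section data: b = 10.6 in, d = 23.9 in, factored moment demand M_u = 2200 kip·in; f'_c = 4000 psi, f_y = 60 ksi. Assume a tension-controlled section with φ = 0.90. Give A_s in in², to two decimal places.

A_s ≈ 1.82 in²

M_n = M_u/φ = 2200/0.90 = 2444.44 kip·in.
From M_n = 0.85 f'_c a b (d − a/2):
a = d − √(d² − 2M_n/(0.85 f'_c b)) = 23.9 − √(23.9² − 2 × 2444.44/(0.85 × 4 × 10.6)) = 3.030 in.
A_s = 0.85 f'_c a b / f_y = 0.85 × 4 × 3.030 × 10.6 / 60 = 1.820 in².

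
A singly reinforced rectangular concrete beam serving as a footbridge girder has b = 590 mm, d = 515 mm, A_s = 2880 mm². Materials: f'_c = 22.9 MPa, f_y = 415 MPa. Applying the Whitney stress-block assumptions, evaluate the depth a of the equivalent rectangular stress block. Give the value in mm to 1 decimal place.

T = A_s f_y = 2880 × 415 = 1195200 N = 1195.2 kN.
Setting C = 0.85 f'_c a b equal to T: a = 1195200/(0.85 × 22.9 × 590) = 104.1 mm.

a ≈ 104.1 mm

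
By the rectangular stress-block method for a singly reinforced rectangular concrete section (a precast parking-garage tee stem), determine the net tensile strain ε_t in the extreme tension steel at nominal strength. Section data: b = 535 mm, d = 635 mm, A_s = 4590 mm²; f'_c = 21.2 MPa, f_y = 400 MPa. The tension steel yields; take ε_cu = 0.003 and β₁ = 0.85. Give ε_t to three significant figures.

ε_t ≈ 0.00550

a = A_s f_y/(0.85 f'_c b) = 190.44 mm.
β₁ = 0.85, so c = a/β₁ = 190.44/0.85 = 224.05 mm.
From the linear strain diagram with ε_cu = 0.003: ε_t = 0.003 (d − c)/c = 0.003 × (635 − 224.05)/224.05 = 0.00550.
Since ε_t ≥ 0.005, the section is tension-controlled.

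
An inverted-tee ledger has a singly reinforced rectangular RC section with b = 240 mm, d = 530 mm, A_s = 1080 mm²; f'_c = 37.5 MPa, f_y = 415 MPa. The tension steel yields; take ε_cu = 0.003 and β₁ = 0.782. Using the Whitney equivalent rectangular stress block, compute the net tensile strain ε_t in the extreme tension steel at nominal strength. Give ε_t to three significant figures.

a = A_s f_y/(0.85 f'_c b) = 58.59 mm.
β₁ = 0.782, so c = a/β₁ = 58.59/0.782 = 74.92 mm.
From the linear strain diagram with ε_cu = 0.003: ε_t = 0.003 (d − c)/c = 0.003 × (530 − 74.92)/74.92 = 0.0182.
Since ε_t ≥ 0.005, the section is tension-controlled.

ε_t ≈ 0.0182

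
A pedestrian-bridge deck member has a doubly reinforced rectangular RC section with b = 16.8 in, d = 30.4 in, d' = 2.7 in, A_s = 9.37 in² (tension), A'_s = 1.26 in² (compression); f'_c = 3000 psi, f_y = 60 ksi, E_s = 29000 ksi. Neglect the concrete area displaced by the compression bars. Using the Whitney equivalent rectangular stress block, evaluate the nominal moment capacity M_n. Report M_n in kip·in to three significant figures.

M_n ≈ 14100 kip·in

Assume both steels yield.
a = (A_s − A'_s) f_y/(0.85 f'_c b) = (9.37 − 1.26) × 60/(0.85 × 3 × 16.8) = 11.359 in.
c = a/β₁ = 11.359/0.85 = 13.364 in; ε'_s = 0.003(c − d')/c = 0.0024 ≥ ε_y = 0.0021, so the compression steel yields.
M_n = (A_s − A'_s) f_y (d − a/2) + A'_s f_y (d − d') = 486.6 × (30.4 − 5.6795) + 75.6 × (30.4 − 2.7) = 12029.0 + 2094.1 = 14123.1 kip·in.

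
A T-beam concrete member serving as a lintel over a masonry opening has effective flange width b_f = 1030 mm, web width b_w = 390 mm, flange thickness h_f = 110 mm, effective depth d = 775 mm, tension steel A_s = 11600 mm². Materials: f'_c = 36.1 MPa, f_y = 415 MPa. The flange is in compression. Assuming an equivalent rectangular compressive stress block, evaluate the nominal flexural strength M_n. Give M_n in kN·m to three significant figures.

M_n ≈ 3320 kN·m

Tension: T = A_s f_y = 11600 × 415 = 4814000 N.
Try a within the flange: a = T/(0.85 f'_c b_f) = 4814000/(0.85 × 36.1 × 1030) = 152.32 mm.
a = 152.32 > h_f = 110 mm: the block extends into the web. Split into flange-overhang and web parts.
C_f = 0.85 f'_c (b_f − b_w) h_f = 0.85 × 36.1 × (1030 − 390) × 110 = 2160224 N.
Remaining web compression depth: a_w = (T − C_f)/(0.85 f'_c b_w) = (4814000 − 2160224)/(0.85 × 36.1 × 390) = 221.76 mm.
M_n = C_f(d − h_f/2) + (T − C_f)(d − a_w/2) = 2160224 × (775 − 55) + 2653776 × (775 − 110.88) = 1555.36 + 1762.43 = 3317.79 × 10⁶ N·mm.
M_n = 3317.79 kN·m.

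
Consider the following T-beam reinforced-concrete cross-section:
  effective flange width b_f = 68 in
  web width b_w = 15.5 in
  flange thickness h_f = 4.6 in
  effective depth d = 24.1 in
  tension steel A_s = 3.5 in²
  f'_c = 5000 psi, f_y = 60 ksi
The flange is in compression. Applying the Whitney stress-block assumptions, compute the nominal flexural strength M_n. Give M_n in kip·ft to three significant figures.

M_n ≈ 415 kip·ft

Tension: T = A_s f_y = 3.5 × 60 = 210 kips.
Try a within the flange: a = T/(0.85 f'_c b_f) = 210/(0.85 × 5 × 68) = 0.727 in.
Since a = 0.727 ≤ h_f = 4.6 in, the stress block lies entirely in the flange; analyse as a rectangular beam of width b_f.
M_n = T(d − a/2) = 210 × (24.1 − 0.3635) = 4984.7 kip·in.
M_n = 4984.7/12 = 415.39 kip·ft.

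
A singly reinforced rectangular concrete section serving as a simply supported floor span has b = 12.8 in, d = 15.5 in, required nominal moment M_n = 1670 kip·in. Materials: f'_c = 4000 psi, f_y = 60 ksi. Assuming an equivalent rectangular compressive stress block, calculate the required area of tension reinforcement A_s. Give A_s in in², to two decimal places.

A_s ≈ 1.97 in²

From M_n = 0.85 f'_c a b (d − a/2):
a = d − √(d² − 2M_n/(0.85 f'_c b)) = 15.5 − √(15.5² − 2 × 1670/(0.85 × 4 × 12.8)) = 2.713 in.
A_s = 0.85 f'_c a b / f_y = 0.85 × 4 × 2.713 × 12.8 / 60 = 1.968 in².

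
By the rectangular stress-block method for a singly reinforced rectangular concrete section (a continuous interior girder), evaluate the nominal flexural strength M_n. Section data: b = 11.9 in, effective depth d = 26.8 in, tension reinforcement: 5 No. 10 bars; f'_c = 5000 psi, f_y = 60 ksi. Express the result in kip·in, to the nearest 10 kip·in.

A_s = 5 × 1.27 = 6.35 in².
T = A_s f_y = 6.35 × 60 = 381 kips.
a = T/(0.85 f'_c b) = 381/(0.85 × 5 × 11.9) = 7.533 in.
M_n = T(d − a/2) = 381 × (26.8 − 3.7665) = 8775.8 kip·in.

M_n ≈ 8780 kip·in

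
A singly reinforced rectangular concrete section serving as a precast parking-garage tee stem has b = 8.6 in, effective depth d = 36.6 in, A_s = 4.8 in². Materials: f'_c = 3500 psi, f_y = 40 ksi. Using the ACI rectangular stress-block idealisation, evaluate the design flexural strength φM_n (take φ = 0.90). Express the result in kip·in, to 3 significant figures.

φM_n ≈ 5680 kip·in

T = A_s f_y = 4.8 × 40 = 192 kips.
a = T/(0.85 f'_c b) = 192/(0.85 × 3.5 × 8.6) = 7.504 in.
M_n = T(d − a/2) = 192 × (36.6 − 3.752) = 6306.8 kip·in.
φM_n = 0.90 × 6306.8 = 5676.1 kip·in.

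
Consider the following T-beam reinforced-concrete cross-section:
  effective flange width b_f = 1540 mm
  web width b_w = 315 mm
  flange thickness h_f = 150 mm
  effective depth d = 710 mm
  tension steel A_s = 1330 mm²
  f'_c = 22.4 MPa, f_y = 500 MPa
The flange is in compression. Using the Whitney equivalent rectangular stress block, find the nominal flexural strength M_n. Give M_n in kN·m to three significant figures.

Tension: T = A_s f_y = 1330 × 500 = 665000 N.
Try a within the flange: a = T/(0.85 f'_c b_f) = 665000/(0.85 × 22.4 × 1540) = 22.68 mm.
Since a = 22.68 ≤ h_f = 150 mm, the stress block lies entirely in the flange; analyse as a rectangular beam of width b_f.
M_n = T(d − a/2) = 665000 × (710 − 11.34) = 464.61 × 10⁶ N·mm.
M_n = 464.61 kN·m.

M_n ≈ 465 kN·m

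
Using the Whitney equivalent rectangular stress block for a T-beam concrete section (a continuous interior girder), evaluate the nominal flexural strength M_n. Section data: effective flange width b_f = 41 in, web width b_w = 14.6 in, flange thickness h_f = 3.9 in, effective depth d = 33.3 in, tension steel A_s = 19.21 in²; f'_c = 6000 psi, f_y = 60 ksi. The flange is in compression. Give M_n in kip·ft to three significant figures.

Tension: T = A_s f_y = 19.21 × 60 = 1152.6 kips.
Try a within the flange: a = T/(0.85 f'_c b_f) = 1152.6/(0.85 × 6 × 41) = 5.512 in.
a = 5.512 > h_f = 3.9 in: the block extends into the web. Split into flange-overhang and web parts.
C_f = 0.85 f'_c (b_f − b_w) h_f = 0.85 × 6 × (41 − 14.6) × 3.9 = 525.1 kips.
Remaining web compression depth: a_w = (T − C_f)/(0.85 f'_c b_w) = (1152.6 − 525.1)/(0.85 × 6 × 14.6) = 8.427 in.
M_n = C_f(d − h_f/2) + (T − C_f)(d − a_w/2) = 525.1 × (33.3 − 1.95) + 627.5 × (33.3 − 4.2135) = 16461.9 + 18251.8 = 34713.7 kip·in.
M_n = 34713.7/12 = 2892.81 kip·ft.

M_n ≈ 2890 kip·ft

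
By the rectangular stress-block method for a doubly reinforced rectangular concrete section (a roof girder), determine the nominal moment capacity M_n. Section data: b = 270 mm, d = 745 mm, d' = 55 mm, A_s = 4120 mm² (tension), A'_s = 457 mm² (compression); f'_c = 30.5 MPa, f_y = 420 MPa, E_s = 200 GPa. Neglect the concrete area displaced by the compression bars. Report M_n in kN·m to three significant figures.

Assume both tension and compression steel yield.
Net tension couple steel: A_s − A'_s = 3663 mm².
a = (A_s − A'_s) f_y / (0.85 f'_c b) = 1538460/(0.85 × 30.5 × 270) = 219.79 mm.
c = a/β₁ = 219.79/0.832 = 264.17 mm; ε'_s = 0.003(c − d')/c = 0.0024 ≥ f_y/E_s = 0.0021, so compression steel does yield.
M_n = (A_s − A'_s) f_y (d − a/2) + A'_s f_y (d − d') = [1538460 × (745 − 109.895) + 191940 × (745 − 55)] × 10⁻⁶ = 977.08 + 132.44 = 1109.52 kN·m.

M_n ≈ 1110 kN·m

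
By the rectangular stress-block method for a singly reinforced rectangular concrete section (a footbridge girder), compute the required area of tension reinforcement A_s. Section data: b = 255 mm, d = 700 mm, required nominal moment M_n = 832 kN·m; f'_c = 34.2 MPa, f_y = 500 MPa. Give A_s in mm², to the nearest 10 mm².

A_s ≈ 2740 mm²

With M_n = 0.85 f'_c a b (d − a/2), solve the quadratic for a:
a = d − √(d² − 2M_n/(0.85 f'_c b)) = 700 − √(700² − 2 × 832×10⁶/(0.85 × 34.2 × 255)) = 184.71 mm.
A_s = 0.85 f'_c a b / f_y = 0.85 × 34.2 × 184.71 × 255 / 500 = 2738.5 mm².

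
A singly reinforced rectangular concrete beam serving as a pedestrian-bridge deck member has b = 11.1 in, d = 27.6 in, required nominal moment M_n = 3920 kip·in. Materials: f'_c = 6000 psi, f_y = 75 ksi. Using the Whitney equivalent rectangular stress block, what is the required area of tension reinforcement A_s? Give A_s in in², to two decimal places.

From M_n = 0.85 f'_c a b (d − a/2):
a = d − √(d² − 2M_n/(0.85 f'_c b)) = 27.6 − √(27.6² − 2 × 3920/(0.85 × 6 × 11.1)) = 2.635 in.
A_s = 0.85 f'_c a b / f_y = 0.85 × 6 × 2.635 × 11.1 / 75 = 1.989 in².

A_s ≈ 1.99 in²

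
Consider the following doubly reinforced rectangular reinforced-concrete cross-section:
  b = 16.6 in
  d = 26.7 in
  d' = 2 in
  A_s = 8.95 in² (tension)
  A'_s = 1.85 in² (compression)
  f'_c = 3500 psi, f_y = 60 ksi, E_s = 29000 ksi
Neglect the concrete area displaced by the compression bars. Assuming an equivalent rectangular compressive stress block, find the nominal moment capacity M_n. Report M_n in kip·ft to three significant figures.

M_n ≈ 1020 kip·ft

Assume both steels yield.
a = (A_s − A'_s) f_y/(0.85 f'_c b) = (8.95 − 1.85) × 60/(0.85 × 3.5 × 16.6) = 8.626 in.
c = a/β₁ = 8.626/0.85 = 10.148 in; ε'_s = 0.003(c − d')/c = 0.0024 ≥ ε_y = 0.0021, so the compression steel yields.
M_n = (A_s − A'_s) f_y (d − a/2) + A'_s f_y (d − d') = 426 × (26.7 − 4.313) + 111 × (26.7 − 2) = 9536.9 + 2741.7 = 12278.6 kip·in = 12278.6/12 = 1023.22 kip·ft.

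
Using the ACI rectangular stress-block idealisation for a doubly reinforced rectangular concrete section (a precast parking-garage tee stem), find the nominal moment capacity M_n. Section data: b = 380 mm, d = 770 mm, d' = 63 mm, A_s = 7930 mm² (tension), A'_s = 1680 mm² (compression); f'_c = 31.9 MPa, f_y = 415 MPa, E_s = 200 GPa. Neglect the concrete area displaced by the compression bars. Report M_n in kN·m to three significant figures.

Assume both tension and compression steel yield.
Net tension couple steel: A_s − A'_s = 6250 mm².
a = (A_s − A'_s) f_y / (0.85 f'_c b) = 2593750/(0.85 × 31.9 × 380) = 251.73 mm.
c = a/β₁ = 251.73/0.822 = 306.24 mm; ε'_s = 0.003(c − d')/c = 0.0024 ≥ f_y/E_s = 0.0021, so compression steel does yield.
M_n = (A_s − A'_s) f_y (d − a/2) + A'_s f_y (d − d') = [2593750 × (770 − 125.865) + 697200 × (770 − 63)] × 10⁻⁶ = 1670.73 + 492.92 = 2163.65 kN·m.

M_n ≈ 2160 kN·m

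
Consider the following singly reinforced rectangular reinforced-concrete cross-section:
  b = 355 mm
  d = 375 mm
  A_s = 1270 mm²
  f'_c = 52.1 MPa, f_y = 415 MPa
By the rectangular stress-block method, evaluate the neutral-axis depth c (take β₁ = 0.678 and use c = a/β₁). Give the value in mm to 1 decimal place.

c ≈ 49.4 mm

T = A_s f_y = 1270 × 415 = 527050 N = 527.05 kN.
Setting C = 0.85 f'_c a b equal to T: a = 527050/(0.85 × 52.1 × 355) = 33.525 mm.
With β₁ = 0.678, c = a/β₁ = 33.525/0.678 = 49.4 mm.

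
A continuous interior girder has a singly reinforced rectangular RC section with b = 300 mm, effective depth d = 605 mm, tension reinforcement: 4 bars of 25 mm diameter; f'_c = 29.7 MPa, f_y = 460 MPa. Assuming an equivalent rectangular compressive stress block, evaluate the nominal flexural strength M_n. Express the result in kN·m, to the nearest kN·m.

M_n ≈ 493 kN·m

A_s = 4 × 491 = 1964 mm².
T = A_s f_y = 1964 × 460 = 903440 N = 903.44 kN.
From C = T: a = T/(0.85 f'_c b) = 903440/(0.85 × 29.7 × 300) = 119.29 mm.
M_n = T(d − a/2) = 903.44 kN × (605 − 59.645) mm = 492.70 kN·m.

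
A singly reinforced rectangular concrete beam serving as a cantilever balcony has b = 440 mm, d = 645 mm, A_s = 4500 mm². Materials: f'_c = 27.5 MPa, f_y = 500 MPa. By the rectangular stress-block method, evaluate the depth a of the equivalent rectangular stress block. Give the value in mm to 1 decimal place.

T = A_s f_y = 4500 × 500 = 2250000 N = 2250 kN.
Setting C = 0.85 f'_c a b equal to T: a = 2250000/(0.85 × 27.5 × 440) = 218.8 mm.

a ≈ 218.8 mm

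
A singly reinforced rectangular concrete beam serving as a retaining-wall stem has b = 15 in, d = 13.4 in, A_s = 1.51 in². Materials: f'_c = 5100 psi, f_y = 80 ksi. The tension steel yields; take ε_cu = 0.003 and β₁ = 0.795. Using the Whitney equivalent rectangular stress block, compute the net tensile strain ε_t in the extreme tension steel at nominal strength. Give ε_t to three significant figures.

a = A_s f_y/(0.85 f'_c b) = 1.858 in.
β₁ = 0.795, so c = a/β₁ = 1.858/0.795 = 2.337 in.
From the linear strain diagram with ε_cu = 0.003: ε_t = 0.003 (d − c)/c = 0.003 × (13.4 − 2.337)/2.337 = 0.0142.
Since ε_t ≥ 0.005, the section is tension-controlled.

ε_t ≈ 0.0142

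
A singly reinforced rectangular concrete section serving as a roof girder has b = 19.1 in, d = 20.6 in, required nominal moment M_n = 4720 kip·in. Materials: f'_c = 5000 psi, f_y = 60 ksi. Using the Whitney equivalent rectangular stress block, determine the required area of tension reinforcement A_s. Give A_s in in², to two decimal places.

A_s ≈ 4.12 in²

From M_n = 0.85 f'_c a b (d − a/2):
a = d − √(d² − 2M_n/(0.85 f'_c b)) = 20.6 − √(20.6² − 2 × 4720/(0.85 × 5 × 19.1)) = 3.048 in.
A_s = 0.85 f'_c a b / f_y = 0.85 × 5 × 3.048 × 19.1 / 60 = 4.124 in².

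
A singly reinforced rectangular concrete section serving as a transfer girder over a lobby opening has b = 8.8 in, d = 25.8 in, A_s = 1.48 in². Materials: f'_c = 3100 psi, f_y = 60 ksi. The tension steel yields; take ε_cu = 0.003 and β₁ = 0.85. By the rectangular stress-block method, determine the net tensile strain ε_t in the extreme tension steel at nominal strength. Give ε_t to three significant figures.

a = A_s f_y/(0.85 f'_c b) = 3.830 in.
β₁ = 0.85, so c = a/β₁ = 3.830/0.85 = 4.506 in.
From the linear strain diagram with ε_cu = 0.003: ε_t = 0.003 (d − c)/c = 0.003 × (25.8 − 4.506)/4.506 = 0.0142.
Since ε_t ≥ 0.005, the section is tension-controlled.

ε_t ≈ 0.0142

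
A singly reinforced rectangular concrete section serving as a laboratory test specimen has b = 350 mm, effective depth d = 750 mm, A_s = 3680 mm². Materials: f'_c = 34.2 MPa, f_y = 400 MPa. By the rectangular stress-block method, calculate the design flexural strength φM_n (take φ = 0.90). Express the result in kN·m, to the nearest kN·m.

T = A_s f_y = 3680 × 400 = 1472000 N = 1472 kN.
From C = T: a = T/(0.85 f'_c b) = 1472000/(0.85 × 34.2 × 350) = 144.68 mm.
M_n = T(d − a/2) = 1472 kN × (750 − 72.34) mm = 997.52 kN·m.
φM_n = 0.90 × 997.52 = 897.77 kN·m.

φM_n ≈ 898 kN·m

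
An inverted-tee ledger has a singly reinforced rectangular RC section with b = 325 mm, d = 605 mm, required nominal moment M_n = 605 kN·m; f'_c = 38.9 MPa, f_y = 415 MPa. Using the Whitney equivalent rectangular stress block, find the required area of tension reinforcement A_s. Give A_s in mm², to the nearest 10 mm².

A_s ≈ 2630 mm²

With M_n = 0.85 f'_c a b (d − a/2), solve the quadratic for a:
a = d − √(d² − 2M_n/(0.85 f'_c b)) = 605 − √(605² − 2 × 605×10⁶/(0.85 × 38.9 × 325)) = 101.59 mm.
A_s = 0.85 f'_c a b / f_y = 0.85 × 38.9 × 101.59 × 325 / 415 = 2630.6 mm².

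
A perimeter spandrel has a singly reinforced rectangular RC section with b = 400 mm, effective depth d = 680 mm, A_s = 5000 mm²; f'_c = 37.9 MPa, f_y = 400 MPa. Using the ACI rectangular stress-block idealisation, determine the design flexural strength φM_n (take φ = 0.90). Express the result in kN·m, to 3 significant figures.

T = A_s f_y = 5000 × 400 = 2000000 N = 2000 kN.
From C = T: a = T/(0.85 f'_c b) = 2000000/(0.85 × 37.9 × 400) = 155.21 mm.
M_n = T(d − a/2) = 2000 kN × (680 − 77.605) mm = 1204.79 kN·m.
φM_n = 0.90 × 1204.79 = 1084.31 kN·m.

φM_n ≈ 1080 kN·m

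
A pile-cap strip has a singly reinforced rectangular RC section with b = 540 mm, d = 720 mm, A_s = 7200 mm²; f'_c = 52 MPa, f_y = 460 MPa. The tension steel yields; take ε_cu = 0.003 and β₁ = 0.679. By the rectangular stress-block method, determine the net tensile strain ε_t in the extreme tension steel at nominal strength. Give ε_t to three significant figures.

ε_t ≈ 0.00757

a = A_s f_y/(0.85 f'_c b) = 138.76 mm.
β₁ = 0.679, so c = a/β₁ = 138.76/0.679 = 204.36 mm.
From the linear strain diagram with ε_cu = 0.003: ε_t = 0.003 (d − c)/c = 0.003 × (720 − 204.36)/204.36 = 0.00757.
Since ε_t ≥ 0.005, the section is tension-controlled.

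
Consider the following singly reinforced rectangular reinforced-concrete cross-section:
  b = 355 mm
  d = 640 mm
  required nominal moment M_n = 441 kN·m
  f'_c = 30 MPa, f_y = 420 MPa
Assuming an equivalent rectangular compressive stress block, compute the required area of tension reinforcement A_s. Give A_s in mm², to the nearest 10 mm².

With M_n = 0.85 f'_c a b (d − a/2), solve the quadratic for a:
a = d − √(d² − 2M_n/(0.85 f'_c b)) = 640 − √(640² − 2 × 441×10⁶/(0.85 × 30 × 355)) = 81.28 mm.
A_s = 0.85 f'_c a b / f_y = 0.85 × 30 × 81.28 × 355 / 420 = 1751.9 mm².

A_s ≈ 1750 mm²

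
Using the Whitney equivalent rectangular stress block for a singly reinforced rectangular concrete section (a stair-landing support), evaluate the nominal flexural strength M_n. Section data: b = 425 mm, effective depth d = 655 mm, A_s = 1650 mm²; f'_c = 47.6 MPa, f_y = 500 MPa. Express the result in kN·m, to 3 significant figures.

M_n ≈ 521 kN·m

T = A_s f_y = 1650 × 500 = 825000 N = 825 kN.
From C = T: a = T/(0.85 f'_c b) = 825000/(0.85 × 47.6 × 425) = 47.98 mm.
M_n = T(d − a/2) = 825 kN × (655 − 23.99) mm = 520.58 kN·m.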